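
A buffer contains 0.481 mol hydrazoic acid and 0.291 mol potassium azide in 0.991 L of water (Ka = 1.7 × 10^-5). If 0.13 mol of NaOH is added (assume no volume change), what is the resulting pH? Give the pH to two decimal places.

pH = 4.85

OH- converts HN3 to N3-: HN3 → 0.351 mol, N3- → 0.421 mol.
pKa = −log(1.7 × 10^-5) = 4.770
Henderson–Hasselbalch with mole ratio 0.421/0.351: pH = 4.770 + (+0.079)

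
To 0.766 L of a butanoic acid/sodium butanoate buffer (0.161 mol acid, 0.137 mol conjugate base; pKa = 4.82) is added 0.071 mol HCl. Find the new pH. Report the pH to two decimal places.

Added H+ converts CH3(CH2)2COO- to CH3(CH2)2COOH: CH3(CH2)2COOH → 0.232 mol, CH3(CH2)2COO- → 0.066 mol.
Henderson–Hasselbalch with mole ratio 0.066/0.232: pH = 4.82 + (-0.546)

pH = 4.27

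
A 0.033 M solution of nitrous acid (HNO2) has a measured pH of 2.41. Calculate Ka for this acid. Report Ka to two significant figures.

Ka = 5.2 × 10^-4

[H+] = 10^(-2.41) = 3.89 × 10^-3 M
At equilibrium [HA] = 0.033 − 3.89 × 10^-3 = 2.91 × 10^-2 M
Ka = [H+][A-]/[HA] = (3.89 × 10^-3)² / 2.91 × 10^-2 = 5.2 × 10^-4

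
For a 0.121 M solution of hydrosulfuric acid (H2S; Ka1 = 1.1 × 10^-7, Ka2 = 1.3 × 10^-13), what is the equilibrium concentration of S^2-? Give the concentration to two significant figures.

1.3 × 10^-13 M

First ionization gives [H+] ≈ [HS-] = 1.15 × 10^-4 M.
Second step: Ka2 = [H+][S^2-]/[HS-] ≈ [S^2-] (since [H+] ≈ [HS-]).
So [S^2-] ≈ Ka2.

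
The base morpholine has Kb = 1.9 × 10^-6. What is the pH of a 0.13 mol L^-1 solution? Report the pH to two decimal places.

C4H8ONH + H2O ⇌ C4H8ONH2+ + OH-
From the ICE table, Kb = [OH-]²/(0.13 − [OH-]) = 1.9 × 10^-6.
Since Kb ≪ C₀, [OH-] ≈ √(Kb·C₀) = 4.97 × 10^-4 M.
Check: 0.38% ionized — well under 5%, approximation valid.
pOH = −log(4.97 × 10^-4) = 3.30; pH = 14.00 − 3.30 = 10.70

pH = 10.70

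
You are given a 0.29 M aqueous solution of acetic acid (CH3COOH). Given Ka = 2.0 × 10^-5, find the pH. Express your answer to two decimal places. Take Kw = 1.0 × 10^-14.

CH3COOH ⇌ CH3COO- + H+
Ka = x²/(0.29 − x) = 2.0 × 10^-5
Assume x ≪ 0.29: x ≈ √(2.0 × 10^-5 × 0.29) = 2.41 × 10^-3 M
pH = −log(2.41 × 10^-3) = 2.62

pH = 2.62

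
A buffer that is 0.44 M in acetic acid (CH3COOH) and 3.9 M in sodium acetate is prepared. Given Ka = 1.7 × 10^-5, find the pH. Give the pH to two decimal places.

pKa = −log(1.7 × 10^-5) = 4.770
pH = pKa + log([A⁻]/[HA]) = 4.770 + log(3.9/0.44)
pH = 4.770 + (+0.948) = 5.72

pH = 5.72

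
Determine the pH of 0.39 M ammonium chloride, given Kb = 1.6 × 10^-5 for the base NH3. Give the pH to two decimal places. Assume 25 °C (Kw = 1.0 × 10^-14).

NH4+ is the conjugate acid of the weak base NH3.
Ka = Kw/Kb = 1.0×10^-14 / 1.6 × 10^-5 = 6.25 × 10^-10
From the ICE table, Ka = [H+]²/(0.39 − [H+]) = 6.25 × 10^-10.
Assume [H+] ≪ 0.39: [H+] ≈ √(6.25 × 10^-10 × 0.39) = 1.56 × 10^-5 M
pH = −log[H+] = −log(1.56 × 10^-5) = 4.81

pH = 4.81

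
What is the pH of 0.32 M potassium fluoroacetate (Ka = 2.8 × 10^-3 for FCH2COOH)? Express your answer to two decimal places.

FCH2COO- is the conjugate base of the weak acid FCH2COOH.
Kb = Kw/Ka = 1.0×10^-14 / 2.8 × 10^-3 = 3.57 × 10^-12
From the ICE table, Kb = x²/(0.32 − x) = 3.57 × 10^-12.
Neglecting x in the denominator: x = √(3.57 × 10^-12 × 0.32) = 1.07 × 10^-6 M
Check: 0.00033% ionized — well under 5%, approximation valid.
pOH = −log(1.07 × 10^-6) = 5.97; pH = 14.00 − 5.97 = 8.03

pH = 8.03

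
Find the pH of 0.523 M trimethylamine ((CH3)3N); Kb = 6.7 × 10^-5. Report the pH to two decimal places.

(CH3)3N + H2O ⇌ (CH3)3NH+ + OH-
Kb = [OH-]²/(0.523 − [OH-]) = 6.7 × 10^-5
Since Kb ≪ C₀, [OH-] ≈ √(Kb·C₀) = 5.92 × 10^-3 M.
Check: 1.1% ionized — well under 5%, approximation valid.
pOH = 2.23, so pH = 14.00 − pOH = 11.77

pH = 11.77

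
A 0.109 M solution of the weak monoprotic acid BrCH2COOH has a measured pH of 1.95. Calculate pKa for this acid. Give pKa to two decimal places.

[H+] = 10^(-1.95) = 1.12 × 10^-2 M
At equilibrium [HA] = 0.109 − 1.12 × 10^-2 = 9.78 × 10^-2 M
Ka = [H+][A-]/[HA] = (1.12 × 10^-2)² / 9.78 × 10^-2 = 1.28 × 10^-3
pKa = -log(1.28 × 10^-3) = 2.89

pKa = 2.89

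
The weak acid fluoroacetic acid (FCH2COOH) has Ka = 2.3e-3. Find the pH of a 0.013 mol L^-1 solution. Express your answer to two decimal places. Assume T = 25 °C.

pH = 2.35

FCH2COOH ⇌ FCH2COO- + H+
Ka = x²/(0.013 − x) = 2.3 × 10^-3
Here C₀/Ka ≈ 5.65, so the small-x approximation fails. Use the quadratic:
x = [−0.0023 + √(0.0023² + 0.00012)]/2 = 4.44 × 10^-3 M
pH = −log(4.44 × 10^-3) = 2.35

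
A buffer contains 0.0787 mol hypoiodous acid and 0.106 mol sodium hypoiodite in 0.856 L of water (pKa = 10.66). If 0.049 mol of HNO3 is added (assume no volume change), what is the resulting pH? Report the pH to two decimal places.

pH = 10.31

Added H+ converts OI- to HOI: HOI → 0.128 mol, OI- → 0.057 mol.
pH = pKa + log([A⁻]/[HA]) = 10.66 + log(0.057/0.128) = 10.66 -0.351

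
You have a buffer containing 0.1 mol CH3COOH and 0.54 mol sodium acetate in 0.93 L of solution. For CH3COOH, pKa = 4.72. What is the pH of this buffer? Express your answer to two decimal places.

pH = 5.45

Using pH = pKa + log([base]/[acid]) with [base]/[acid] = 0.54/0.1:
pH = 4.72 + (+0.732) = 5.45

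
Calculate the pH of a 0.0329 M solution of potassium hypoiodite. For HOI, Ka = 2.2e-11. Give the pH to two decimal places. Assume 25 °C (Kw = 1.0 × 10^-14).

OI- is the conjugate base of the weak acid HOI.
Kb = Kw/Ka = 1.0×10^-14 / 2.2 × 10^-11 = 4.55 × 10^-4
From the ICE table, Kb = x²/(0.0329 − x) = 4.55 × 10^-4.
Here C₀/Kb ≈ 72.3, so the small-x approximation fails. Use the quadratic:
x = (−Kb + √(Kb² + 4·Kb·C₀))/2 = 3.65 × 10^-3 M
pOH = 2.44, so pH = 14.00 − pOH = 11.56

pH = 11.56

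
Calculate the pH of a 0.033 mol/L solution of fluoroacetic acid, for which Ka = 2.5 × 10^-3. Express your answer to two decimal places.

pH = 2.10

FCH2COOH ⇌ FCH2COO- + H+
Ka = [H+]²/(0.033 − [H+]) = 2.5 × 10^-3
Here C₀/Ka ≈ 13.2, so the small-[H+] approximation fails. Use the quadratic:
[H+] = (−Ka + √(Ka² + 4·Ka·C₀))/2 = 7.92 × 10^-3 M
pH = −log(7.92 × 10^-3) = 2.10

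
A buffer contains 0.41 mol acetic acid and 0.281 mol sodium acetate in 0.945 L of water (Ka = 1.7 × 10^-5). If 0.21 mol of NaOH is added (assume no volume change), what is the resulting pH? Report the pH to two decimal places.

After neutralization: n(CH3COOH) = 0.2 mol, n(CH3COO-) = 0.491 mol.
pKa = −log(1.7 × 10^-5) = 4.770
pH = pKa + log(n_CH3COO-/n_CH3COOH) = 4.770 + log(0.491/0.2) = 4.770 + (+0.390)

pH = 5.16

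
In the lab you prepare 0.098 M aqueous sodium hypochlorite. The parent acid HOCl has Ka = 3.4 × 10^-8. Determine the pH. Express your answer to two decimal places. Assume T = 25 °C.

OCl- is the conjugate base of the weak acid HOCl.
Kb = Kw/Ka = 1.0×10^-14 / 3.4 × 10^-8 = 2.94 × 10^-7
From the ICE table, Kb = [OH-]²/(0.098 − [OH-]) = 2.94 × 10^-7.
Neglecting [OH-] in the denominator: [OH-] = √(2.94 × 10^-7 × 0.098) = 1.70 × 10^-4 M
Check: 0.17% ionized — well under 5%, approximation valid.
pOH = 3.77, so pH = 14.00 − pOH = 10.23

pH = 10.23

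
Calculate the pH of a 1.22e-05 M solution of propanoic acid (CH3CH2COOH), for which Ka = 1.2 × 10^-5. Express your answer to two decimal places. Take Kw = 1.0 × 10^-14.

CH3CH2COOH ⇌ CH3CH2COO- + H+
From the ICE table, Ka = x²/(1.22e-05 − x) = 1.2 × 10^-5.
The 5% rule fails; solving x² + Ka·x − Ka·C₀ = 0 exactly:
x = (−Ka + √(Ka² + 4·Ka·C₀))/2 = 7.51 × 10^-6 M
pH = −log[H+] = −log(7.51 × 10^-6) = 5.12

pH = 5.12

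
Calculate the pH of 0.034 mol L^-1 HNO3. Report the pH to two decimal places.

HNO3 is a strong acid and dissociates completely, so [H+] = 0.034 M.
pH = -log(0.034) = 1.47

pH = 1.47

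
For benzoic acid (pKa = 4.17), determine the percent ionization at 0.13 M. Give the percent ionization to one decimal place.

2.3%

C6H5COOH ⇌ C6H5COO- + H+; let x = [H+] at equilibrium.
Ka = 10^(−4.17) = 6.76 × 10^-5
x ≈ √(Ka·C₀) = √(6.76 × 10^-5 × 0.13) = 2.96 × 10^-3 M
% ionization = x/C₀ × 100% = 2.96 × 10^-3/0.13 × 100% = 2.3%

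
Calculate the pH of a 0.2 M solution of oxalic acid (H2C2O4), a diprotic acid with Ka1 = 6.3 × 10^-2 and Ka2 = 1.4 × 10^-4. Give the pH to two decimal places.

Ka1 ≫ Ka2, so treat the first dissociation as the only significant source of H+.
Ka1 = x²/(0.2 − x) = 6.3 × 10^-2
Solving the quadratic: x = (−Ka1 + √(Ka1² + 4·Ka1·C₀))/2 = 8.51 × 10^-2 M
pH = −log(8.51 × 10^-2) = 1.07

pH = 1.07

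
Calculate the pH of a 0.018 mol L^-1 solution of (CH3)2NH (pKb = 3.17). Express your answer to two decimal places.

(CH3)2NH + H2O ⇌ (CH3)2NH2+ + OH-
Kb = 10^(−3.17) = 6.76 × 10^-4
Kb = x²/(0.018 − x) = 6.76 × 10^-4
The 5% rule fails; solving x² + Kb·x − Kb·C₀ = 0 exactly:
x = (−Kb + √(Kb² + 4·Kb·C₀))/2 = 3.17 × 10^-3 M
pOH = −log(3.17 × 10^-3) = 2.50; pH = 14.00 − 2.50 = 11.50

pH = 11.50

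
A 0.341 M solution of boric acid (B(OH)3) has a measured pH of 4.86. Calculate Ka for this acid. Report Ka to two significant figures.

[H+] = 10^(-4.86) = 1.38 × 10^-5 M
At equilibrium [HA] = 0.341 − 1.38 × 10^-5 = 3.41 × 10^-1 M
Ka = [H+][A-]/[HA] = (1.38 × 10^-5)² / 3.41 × 10^-1 = 5.6 × 10^-10

Ka = 5.6 × 10^-10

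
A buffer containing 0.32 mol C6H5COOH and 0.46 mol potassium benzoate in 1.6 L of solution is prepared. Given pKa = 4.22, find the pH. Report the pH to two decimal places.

Henderson–Hasselbalch: pH = pKa + log([C6H5COO-]/[C6H5COOH]) = 4.22 + log(0.46/0.32)
pH = 4.22 + (+0.158) = 4.38

pH = 4.38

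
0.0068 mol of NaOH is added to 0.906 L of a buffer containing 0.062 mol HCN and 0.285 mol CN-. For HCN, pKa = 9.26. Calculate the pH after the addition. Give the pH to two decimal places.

OH- converts HCN to CN-: HCN → 0.0552 mol, CN- → 0.292 mol.
pH = pKa + log([A⁻]/[HA]) = 9.26 + log(0.292/0.0552) = 9.26 +0.723

pH = 9.98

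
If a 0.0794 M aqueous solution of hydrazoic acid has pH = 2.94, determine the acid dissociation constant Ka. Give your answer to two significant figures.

Ka = 1.7 × 10^-5

[H+] = 10^(-2.94) = 1.15 × 10^-3 M
At equilibrium [HA] = 0.0794 − 1.15 × 10^-3 = 7.83 × 10^-2 M
Ka = [H+][A-]/[HA] = (1.15 × 10^-3)² / 7.83 × 10^-2 = 1.7 × 10^-5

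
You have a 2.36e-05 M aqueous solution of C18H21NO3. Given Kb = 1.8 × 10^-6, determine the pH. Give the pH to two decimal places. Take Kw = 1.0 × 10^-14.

pH = 8.75

C18H21NO3 + H2O ⇌ C18H22NO3+ + OH-
From the ICE table, Kb = [OH-]²/(2.36e-05 − [OH-]) = 1.8 × 10^-6.
[OH-] is not negligible relative to C₀; solve [OH-]² + 1.8e-06·[OH-] − 4.25e-11 = 0.
[OH-] = [−1.8e-06 + √(1.8e-06² + 1.7e-10)]/2 = 5.68 × 10^-6 M
pOH = −log(5.68 × 10^-6) = 5.25; pH = 14.00 − 5.25 = 8.75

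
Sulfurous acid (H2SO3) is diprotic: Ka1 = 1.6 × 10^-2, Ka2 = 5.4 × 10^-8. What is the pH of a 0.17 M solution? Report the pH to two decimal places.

pH = 1.35

Ka1 ≫ Ka2, so treat the first dissociation as the only significant source of H+.
Ka1 = x²/(0.17 − x) = 1.6 × 10^-2
Solving the quadratic: x = (−Ka1 + √(Ka1² + 4·Ka1·C₀))/2 = 4.48 × 10^-2 M
pH = −log(4.48 × 10^-2) = 1.35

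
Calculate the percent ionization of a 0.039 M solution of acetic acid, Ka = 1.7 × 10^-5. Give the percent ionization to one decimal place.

2.1%

CH3COOH ⇌ CH3COO- + H+; let x = [H+] at equilibrium.
x ≈ √(Ka·C₀) = √(1.7 × 10^-5 × 0.039) = 8.14 × 10^-4 M
% ionization = x/C₀ × 100% = 8.14 × 10^-4/0.039 × 100% = 2.1%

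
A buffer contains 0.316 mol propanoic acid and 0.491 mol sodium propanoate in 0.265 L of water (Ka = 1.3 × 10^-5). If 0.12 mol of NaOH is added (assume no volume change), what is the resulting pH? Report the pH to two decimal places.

pH = 5.38

OH- converts CH3CH2COOH to CH3CH2COO-: CH3CH2COOH → 0.196 mol, CH3CH2COO- → 0.611 mol.
pKa = −log(1.3 × 10^-5) = 4.886
pH = pKa + log(n_CH3CH2COO-/n_CH3CH2COOH) = 4.886 + log(0.611/0.196) = 4.886 + (+0.494)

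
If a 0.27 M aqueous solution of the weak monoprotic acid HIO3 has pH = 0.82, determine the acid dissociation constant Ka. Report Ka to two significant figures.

Ka = 1.9 × 10^-1

[H+] = 10^(-0.82) = 1.51 × 10^-1 M
At equilibrium [HA] = 0.27 − 1.51 × 10^-1 = 1.19 × 10^-1 M
Ka = [H+][A-]/[HA] = (1.51 × 10^-1)² / 1.19 × 10^-1 = 1.9 × 10^-1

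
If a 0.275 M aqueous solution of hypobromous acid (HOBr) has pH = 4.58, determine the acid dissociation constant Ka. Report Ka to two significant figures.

Ka = 2.5 × 10^-9

[H+] = 10^(-4.58) = 2.63 × 10^-5 M
At equilibrium [HA] = 0.275 − 2.63 × 10^-5 = 2.75 × 10^-1 M
Ka = [H+][A-]/[HA] = (2.63 × 10^-5)² / 2.75 × 10^-1 = 2.5 × 10^-9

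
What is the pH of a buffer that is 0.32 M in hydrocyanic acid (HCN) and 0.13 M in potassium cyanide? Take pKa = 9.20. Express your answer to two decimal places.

pH = 8.81

Using pH = pKa + log([base]/[acid]) with [base]/[acid] = 0.13/0.32:
pH = 9.20 + (-0.391) = 8.81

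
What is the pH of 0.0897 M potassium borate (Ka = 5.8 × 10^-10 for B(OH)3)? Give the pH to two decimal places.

B(OH)4- is the conjugate base of the weak acid B(OH)3.
Kb = Kw/Ka = 1.0×10^-14 / 5.8 × 10^-10 = 1.72 × 10^-5
Kb = x²/(0.0897 − x) = 1.72 × 10^-5
Neglecting x in the denominator: x = √(1.72 × 10^-5 × 0.0897) = 1.24 × 10^-3 M
(x/C₀ = 1.4% < 5%, so the approximation holds.)
pOH = −log(1.24 × 10^-3) = 2.91; pH = 14.00 − 2.91 = 11.09

pH = 11.09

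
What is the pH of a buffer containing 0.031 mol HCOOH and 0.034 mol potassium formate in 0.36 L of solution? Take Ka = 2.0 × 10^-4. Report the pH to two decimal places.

pH = 3.74

pKa = −log(2.0 × 10^-4) = 3.699
Using pH = pKa + log([base]/[acid]) with [base]/[acid] = 0.034/0.031:
pH = 3.699 + (+0.040) = 3.74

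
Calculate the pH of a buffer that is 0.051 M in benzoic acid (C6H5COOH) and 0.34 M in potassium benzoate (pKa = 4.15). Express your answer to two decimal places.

pH = 4.97

Using pH = pKa + log([base]/[acid]) with [base]/[acid] = 0.34/0.051:
pH = 4.15 + (+0.824) = 4.97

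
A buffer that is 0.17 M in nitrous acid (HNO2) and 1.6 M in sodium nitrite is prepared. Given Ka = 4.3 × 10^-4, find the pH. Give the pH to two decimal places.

pH = 4.34

pKa = −log(4.3 × 10^-4) = 3.367
Using pH = pKa + log([base]/[acid]) with [base]/[acid] = 1.6/0.17:
pH = 3.367 + (+0.974) = 4.34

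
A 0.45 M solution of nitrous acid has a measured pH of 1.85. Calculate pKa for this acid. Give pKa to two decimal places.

pKa = 3.34

[H+] = 10^(-1.85) = 1.41 × 10^-2 M
At equilibrium [HA] = 0.45 − 1.41 × 10^-2 = 4.36 × 10^-1 M
Ka = [H+][A-]/[HA] = (1.41 × 10^-2)² / 4.36 × 10^-1 = 4.56 × 10^-4
pKa = -log(4.56 × 10^-4) = 3.34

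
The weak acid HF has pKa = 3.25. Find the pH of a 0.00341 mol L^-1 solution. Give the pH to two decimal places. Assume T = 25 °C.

HF ⇌ F- + H+
Ka = 10^(−3.25) = 5.62 × 10^-4
Ka = x²/(0.00341 − x) = 5.62 × 10^-4
x is not negligible relative to C₀; solve x² + 0.000562·x − 1.92e-06 = 0.
x = (−Ka + √(Ka² + 4·Ka·C₀))/2 = 1.13 × 10^-3 M
pH = −log[H+] = −log(1.13 × 10^-3) = 2.95

pH = 2.95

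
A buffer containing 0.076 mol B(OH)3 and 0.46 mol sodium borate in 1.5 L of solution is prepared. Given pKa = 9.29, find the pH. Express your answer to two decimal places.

Henderson–Hasselbalch: pH = pKa + log([B(OH)4-]/[B(OH)3]) = 9.29 + log(0.46/0.076)
pH = 9.29 + (+0.782) = 10.07

pH = 10.07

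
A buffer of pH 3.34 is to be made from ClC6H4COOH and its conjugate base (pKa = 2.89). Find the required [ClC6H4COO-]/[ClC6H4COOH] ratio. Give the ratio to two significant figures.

pH = pKa + log(r) ⇒ log(r) = 3.34 − 2.89 = +0.45
r = [ClC6H4COO-]/[ClC6H4COOH] = 10^(+0.45) = 2.82

ratio = 2.8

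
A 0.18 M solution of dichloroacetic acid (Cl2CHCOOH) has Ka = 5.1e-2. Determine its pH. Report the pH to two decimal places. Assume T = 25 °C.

pH = 1.13

Cl2CHCOOH ⇌ Cl2CHCOO- + H+
Ka = [H+]²/(0.18 − [H+]) = 5.1 × 10^-2
[H+] is not negligible relative to C₀; solve [H+]² + 0.051·[H+] − 0.00918 = 0.
[H+] = [−0.051 + √(0.051² + 0.0367)]/2 = 7.36 × 10^-2 M
pH = −log(7.36 × 10^-2) = 1.13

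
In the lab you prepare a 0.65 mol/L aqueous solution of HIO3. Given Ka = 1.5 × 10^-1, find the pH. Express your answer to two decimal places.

pH = 0.61

HIO3 ⇌ IO3- + H+
From the ICE table, Ka = x²/(0.65 − x) = 1.5 × 10^-1.
x is not negligible relative to C₀; solve x² + 0.15·x − 0.0975 = 0.
x = [−0.15 + √(0.15² + 0.39)]/2 = 2.46 × 10^-1 M
pH = −log(2.46 × 10^-1) = 0.61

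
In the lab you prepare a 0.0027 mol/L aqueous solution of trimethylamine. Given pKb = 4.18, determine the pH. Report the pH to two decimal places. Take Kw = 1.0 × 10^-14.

pH = 10.59

(CH3)3N + H2O ⇌ (CH3)3NH+ + OH-
Kb = 10^(−4.18) = 6.61 × 10^-5
From the ICE table, Kb = [OH-]²/(0.0027 − [OH-]) = 6.61 × 10^-5.
[OH-] is not negligible relative to C₀; solve [OH-]² + 6.61e-05·[OH-] − 1.78e-07 = 0.
[OH-] = (−Kb + √(Kb² + 4·Kb·C₀))/2 = 3.91 × 10^-4 M
pOH = 3.41, so pH = 14.00 − pOH = 10.59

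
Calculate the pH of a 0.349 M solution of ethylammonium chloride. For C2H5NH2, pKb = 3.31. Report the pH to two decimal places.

pH = 5.57

C2H5NH3+ is the conjugate acid of the weak base C2H5NH2.
Kb = 10^(−3.31) = 4.90 × 10^-4
Ka = Kw/Kb = 1.0×10^-14 / 4.90 × 10^-4 = 2.04 × 10^-11
Ka = [H+]²/(0.349 − [H+]) = 2.04 × 10^-11
Assume [H+] ≪ 0.349: [H+] ≈ √(2.04 × 10^-11 × 0.349) = 2.67 × 10^-6 M
pH = −log(2.67 × 10^-6) = 5.57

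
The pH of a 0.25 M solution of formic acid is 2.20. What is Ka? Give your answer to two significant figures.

Ka = 1.6 × 10^-4

[H+] = 10^(-2.20) = 6.31 × 10^-3 M
At equilibrium [HA] = 0.25 − 6.31 × 10^-3 = 2.44 × 10^-1 M
Ka = [H+][A-]/[HA] = (6.31 × 10^-3)² / 2.44 × 10^-1 = 1.6 × 10^-4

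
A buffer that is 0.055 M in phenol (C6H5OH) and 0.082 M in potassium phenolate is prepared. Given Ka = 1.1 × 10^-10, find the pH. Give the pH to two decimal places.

pKa = −log(1.1 × 10^-10) = 9.959
pH = pKa + log([A⁻]/[HA]) = 9.959 + log(0.082/0.055)
pH = 9.959 + (+0.173) = 10.13

pH = 10.13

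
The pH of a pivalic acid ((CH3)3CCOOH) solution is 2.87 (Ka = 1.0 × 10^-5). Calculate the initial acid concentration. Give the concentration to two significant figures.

C₀ = 1.8 × 10^-1 M

[H+] = 10^(-2.87) = 1.35 × 10^-3 M = x
Ka = x²/(C₀ − x) ⇒ C₀ = x + x²/Ka
C₀ = 1.35 × 10^-3 + (1.35 × 10^-3)²/(1.0 × 10^-5) = 1.84 × 10^-1 M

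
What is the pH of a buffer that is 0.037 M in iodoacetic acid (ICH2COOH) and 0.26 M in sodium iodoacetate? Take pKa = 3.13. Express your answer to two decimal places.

pH = pKa + log([A⁻]/[HA]) = 3.13 + log(0.26/0.037)
pH = 3.13 + (+0.847) = 3.98

pH = 3.98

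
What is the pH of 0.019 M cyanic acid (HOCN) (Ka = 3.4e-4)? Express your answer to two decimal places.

pH = 2.62

HOCN ⇌ OCN- + H+
From the ICE table, Ka = x²/(0.019 − x) = 3.4 × 10^-4.
The 5% rule fails; solving x² + Ka·x − Ka·C₀ = 0 exactly:
x = (−Ka + √(Ka² + 4·Ka·C₀))/2 = 2.38 × 10^-3 M
pH = −log(2.38 × 10^-3) = 2.62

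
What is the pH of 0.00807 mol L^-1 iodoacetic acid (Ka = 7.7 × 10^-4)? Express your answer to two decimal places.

ICH2COOH ⇌ ICH2COO- + H+
From the ICE table, Ka = x²/(0.00807 − x) = 7.7 × 10^-4.
Here C₀/Ka ≈ 10.5, so the small-x approximation fails. Use the quadratic:
x = [−0.00077 + √(0.00077² + 2.49e-05)]/2 = 2.14 × 10^-3 M
pH = −log(2.14 × 10^-3) = 2.67

pH = 2.67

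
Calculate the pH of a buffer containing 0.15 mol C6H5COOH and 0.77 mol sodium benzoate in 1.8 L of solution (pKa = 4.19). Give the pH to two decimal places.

Henderson–Hasselbalch: pH = pKa + log([C6H5COO-]/[C6H5COOH]) = 4.19 + log(0.77/0.15)
pH = 4.19 + (+0.710) = 4.90

pH = 4.90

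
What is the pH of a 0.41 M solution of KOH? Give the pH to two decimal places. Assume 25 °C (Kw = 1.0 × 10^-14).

pH = 13.61

KOH is a strong base; [OH-] = 0.41 M.
pOH = -log(0.41) = 0.39
pH = 14.00 - 0.39 = 13.61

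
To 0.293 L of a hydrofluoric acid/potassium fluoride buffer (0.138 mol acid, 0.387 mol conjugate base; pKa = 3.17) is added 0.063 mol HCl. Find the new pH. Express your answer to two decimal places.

pH = 3.38

After neutralization: n(HF) = 0.201 mol, n(F-) = 0.324 mol.
pH = pKa + log([A⁻]/[HA]) = 3.17 + log(0.324/0.201) = 3.17 +0.207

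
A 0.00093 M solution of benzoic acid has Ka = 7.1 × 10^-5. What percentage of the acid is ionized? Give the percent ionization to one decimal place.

24.1%

C6H5COOH ⇌ C6H5COO- + H+; let x = [H+] at equilibrium.
Solve x² + 7.1e-05x − 6.6e-08 = 0 → x = 2.24 × 10^-4 M
% ionization = x/C₀ × 100% = 2.24 × 10^-4/0.00093 × 100% = 24.1%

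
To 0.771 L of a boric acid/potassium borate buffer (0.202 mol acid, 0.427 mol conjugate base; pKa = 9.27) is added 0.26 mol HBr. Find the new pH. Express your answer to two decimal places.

pH = 8.83

Added H+ converts B(OH)4- to B(OH)3: B(OH)3 → 0.462 mol, B(OH)4- → 0.167 mol.
pH = pKa + log([A⁻]/[HA]) = 9.27 + log(0.167/0.462) = 9.27 -0.442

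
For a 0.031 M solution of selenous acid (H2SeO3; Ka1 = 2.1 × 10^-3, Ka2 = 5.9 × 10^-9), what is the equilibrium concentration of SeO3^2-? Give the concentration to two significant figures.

First ionization gives [H+] ≈ [HSeO3-] = 7.09 × 10^-3 M.
Second step: Ka2 = [H+][SeO3^2-]/[HSeO3-] ≈ [SeO3^2-] (since [H+] ≈ [HSeO3-]).
So [SeO3^2-] ≈ Ka2.

5.9 × 10^-9 M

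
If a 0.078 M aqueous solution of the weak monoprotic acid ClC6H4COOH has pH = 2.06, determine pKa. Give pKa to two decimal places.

[H+] = 10^(-2.06) = 8.71 × 10^-3 M
At equilibrium [HA] = 0.078 − 8.71 × 10^-3 = 6.93 × 10^-2 M
Ka = [H+][A-]/[HA] = (8.71 × 10^-3)² / 6.93 × 10^-2 = 1.09 × 10^-3
pKa = -log(1.09 × 10^-3) = 2.96

pKa = 2.96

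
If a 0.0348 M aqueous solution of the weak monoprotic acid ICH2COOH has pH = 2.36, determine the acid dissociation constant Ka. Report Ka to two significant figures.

Ka = 6.3 × 10^-4

[H+] = 10^(-2.36) = 4.37 × 10^-3 M
At equilibrium [HA] = 0.0348 − 4.37 × 10^-3 = 3.04 × 10^-2 M
Ka = [H+][A-]/[HA] = (4.37 × 10^-3)² / 3.04 × 10^-2 = 6.3 × 10^-4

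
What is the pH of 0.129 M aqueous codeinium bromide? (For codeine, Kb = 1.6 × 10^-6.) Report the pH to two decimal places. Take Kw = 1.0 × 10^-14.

C18H22NO3+ is the conjugate acid of the weak base C18H21NO3.
Ka = Kw/Kb = 1.0×10^-14 / 1.6 × 10^-6 = 6.25 × 10^-9
Let x = [H+] at equilibrium. Ka = x²/(0.129 − x).
Neglecting x in the denominator: x = √(6.25 × 10^-9 × 0.129) = 2.84 × 10^-5 M
Check: 0.022% ionized — well under 5%, approximation valid.
pH = −log(2.84 × 10^-5) = 4.55

pH = 4.55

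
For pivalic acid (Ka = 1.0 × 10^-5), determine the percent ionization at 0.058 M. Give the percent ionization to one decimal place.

1.3%

(CH3)3CCOOH ⇌ (CH3)3CCOO- + H+; let x = [H+] at equilibrium.
x ≈ √(Ka·C₀) = √(1.0 × 10^-5 × 0.058) = 7.62 × 10^-4 M
% ionization = x/C₀ × 100% = 7.62 × 10^-4/0.058 × 100% = 1.3%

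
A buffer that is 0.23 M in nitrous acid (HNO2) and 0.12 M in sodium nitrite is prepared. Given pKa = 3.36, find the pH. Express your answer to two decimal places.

Henderson–Hasselbalch: pH = pKa + log([NO2-]/[HNO2]) = 3.36 + log(0.12/0.23)
pH = 3.36 + (-0.283) = 3.08

pH = 3.08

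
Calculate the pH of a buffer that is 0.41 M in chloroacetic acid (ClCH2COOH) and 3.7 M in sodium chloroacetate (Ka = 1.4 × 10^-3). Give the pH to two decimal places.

pKa = −log(1.4 × 10^-3) = 2.854
Using pH = pKa + log([base]/[acid]) with [base]/[acid] = 3.7/0.41:
pH = 2.854 + (+0.955) = 3.81

pH = 3.81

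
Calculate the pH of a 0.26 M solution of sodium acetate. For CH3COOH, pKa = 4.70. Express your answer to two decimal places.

CH3COO- is the conjugate base of the weak acid CH3COOH.
Ka = 10^(−4.70) = 2.00 × 10^-5
Kb = Kw/Ka = 1.0×10^-14 / 2.00 × 10^-5 = 5.00 × 10^-10
From the ICE table, Kb = x²/(0.26 − x) = 5.00 × 10^-10.
Neglecting x in the denominator: x = √(5.00 × 10^-10 × 0.26) = 1.14 × 10^-5 M
pOH = 4.94, so pH = 14.00 − pOH = 9.06

pH = 9.06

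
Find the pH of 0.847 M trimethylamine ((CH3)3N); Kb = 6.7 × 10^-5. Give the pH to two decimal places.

(CH3)3N + H2O ⇌ (CH3)3NH+ + OH-
Kb = x²/(0.847 − x) = 6.7 × 10^-5
Neglecting x in the denominator: x = √(6.7 × 10^-5 × 0.847) = 7.53 × 10^-3 M
(x/C₀ = 0.89% < 5%, so the approximation holds.)
pOH = 2.12, so pH = 14.00 − pOH = 11.88

pH = 11.88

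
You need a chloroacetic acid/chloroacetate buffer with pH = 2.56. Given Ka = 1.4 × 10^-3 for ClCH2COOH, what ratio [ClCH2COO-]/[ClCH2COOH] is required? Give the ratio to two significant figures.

ratio = 0.51

pKa = -log(1.4 × 10^-3) = 2.854
pH = pKa + log(r) ⇒ log(r) = 2.56 − 2.854 = -0.294
r = [ClCH2COO-]/[ClCH2COOH] = 10^(-0.294) = 0.508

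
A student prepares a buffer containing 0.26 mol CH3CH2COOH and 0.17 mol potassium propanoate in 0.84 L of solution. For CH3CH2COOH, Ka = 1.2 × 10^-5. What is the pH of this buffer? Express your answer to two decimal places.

pH = 4.74

pKa = −log(1.2 × 10^-5) = 4.921
pH = pKa + log([A⁻]/[HA]) = 4.921 + log(0.17/0.26)
pH = 4.921 + (-0.185) = 4.74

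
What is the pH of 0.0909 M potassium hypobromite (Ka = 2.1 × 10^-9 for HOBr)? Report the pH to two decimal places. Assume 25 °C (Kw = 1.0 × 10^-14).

pH = 10.82

OBr- is the conjugate base of the weak acid HOBr.
Kb = Kw/Ka = 1.0×10^-14 / 2.1 × 10^-9 = 4.76 × 10^-6
From the ICE table, Kb = [OH-]²/(0.0909 − [OH-]) = 4.76 × 10^-6.
Neglecting [OH-] in the denominator: [OH-] = √(4.76 × 10^-6 × 0.0909) = 6.58 × 10^-4 M
Check: 0.72% ionized — well under 5%, approximation valid.
pOH = −log(6.58 × 10^-4) = 3.18; pH = 14.00 − 3.18 = 10.82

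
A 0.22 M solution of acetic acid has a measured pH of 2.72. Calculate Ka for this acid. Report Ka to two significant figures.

[H+] = 10^(-2.72) = 1.91 × 10^-3 M
At equilibrium [HA] = 0.22 − 1.91 × 10^-3 = 2.18 × 10^-1 M
Ka = [H+][A-]/[HA] = (1.91 × 10^-3)² / 2.18 × 10^-1 = 1.7 × 10^-5

Ka = 1.7 × 10^-5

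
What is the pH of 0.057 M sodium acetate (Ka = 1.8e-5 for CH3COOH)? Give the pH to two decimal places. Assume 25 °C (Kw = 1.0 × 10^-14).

CH3COO- is the conjugate base of the weak acid CH3COOH.
Kb = Kw/Ka = 1.0×10^-14 / 1.8 × 10^-5 = 5.56 × 10^-10
Let x = [OH-] at equilibrium. Kb = x²/(0.057 − x).
Assume x ≪ 0.057: x ≈ √(5.56 × 10^-10 × 0.057) = 5.63 × 10^-6 M
pOH = 5.25, so pH = 14.00 − pOH = 8.75

pH = 8.75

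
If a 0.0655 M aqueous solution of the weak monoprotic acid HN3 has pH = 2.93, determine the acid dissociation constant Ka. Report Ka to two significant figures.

[H+] = 10^(-2.93) = 1.17 × 10^-3 M
At equilibrium [HA] = 0.0655 − 1.17 × 10^-3 = 6.43 × 10^-2 M
Ka = [H+][A-]/[HA] = (1.17 × 10^-3)² / 6.43 × 10^-2 = 2.1 × 10^-5

Ka = 2.1 × 10^-5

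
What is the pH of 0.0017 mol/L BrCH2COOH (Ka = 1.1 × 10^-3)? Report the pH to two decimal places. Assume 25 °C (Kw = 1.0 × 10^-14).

pH = 3.03

BrCH2COOH ⇌ BrCH2COO- + H+
Ka = [H+]²/(0.0017 − [H+]) = 1.1 × 10^-3
The 5% rule fails; solving [H+]² + Ka·[H+] − Ka·C₀ = 0 exactly:
[H+] = (−Ka + √(Ka² + 4·Ka·C₀))/2 = 9.24 × 10^-4 M
pH = −log[H+] = −log(9.24 × 10^-4) = 3.03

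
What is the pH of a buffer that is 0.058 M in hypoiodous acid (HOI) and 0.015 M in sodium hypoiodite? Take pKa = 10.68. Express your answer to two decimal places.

pH = 10.09

pH = pKa + log([A⁻]/[HA]) = 10.68 + log(0.015/0.058)
pH = 10.68 + (-0.587) = 10.09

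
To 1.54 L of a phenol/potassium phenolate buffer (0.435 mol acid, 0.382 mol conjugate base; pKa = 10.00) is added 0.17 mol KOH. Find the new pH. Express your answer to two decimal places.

After neutralization: n(C6H5OH) = 0.265 mol, n(C6H5O-) = 0.552 mol.
pH = pKa + log(n_C6H5O-/n_C6H5OH) = 10.00 + log(0.552/0.265) = 10.00 + (+0.319)

pH = 10.32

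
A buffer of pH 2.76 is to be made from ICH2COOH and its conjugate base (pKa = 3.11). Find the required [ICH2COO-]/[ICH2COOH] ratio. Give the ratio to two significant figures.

pH = pKa + log(r) ⇒ log(r) = 2.76 − 3.11 = -0.35
r = [ICH2COO-]/[ICH2COOH] = 10^(-0.35) = 0.447

ratio = 0.45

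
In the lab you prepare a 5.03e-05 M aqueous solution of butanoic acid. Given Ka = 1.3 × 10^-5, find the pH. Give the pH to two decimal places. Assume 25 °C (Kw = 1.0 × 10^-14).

pH = 4.70

CH3(CH2)2COOH ⇌ CH3(CH2)2COO- + H+
From the ICE table, Ka = x²/(5.03e-05 − x) = 1.3 × 10^-5.
Here C₀/Ka ≈ 3.87, so the small-x approximation fails. Use the quadratic:
x = [−1.3e-05 + √(1.3e-05² + 2.62e-09)]/2 = 1.99 × 10^-5 M
pH = −log(1.99 × 10^-5) = 4.70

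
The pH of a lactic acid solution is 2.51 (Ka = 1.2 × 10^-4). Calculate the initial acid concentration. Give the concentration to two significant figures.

C₀ = 8.3 × 10^-2 M

[H+] = 10^(-2.51) = 3.09 × 10^-3 M = x
Ka = x²/(C₀ − x) ⇒ C₀ = x + x²/Ka
C₀ = 3.09 × 10^-3 + (3.09 × 10^-3)²/(1.2 × 10^-4) = 8.27 × 10^-2 M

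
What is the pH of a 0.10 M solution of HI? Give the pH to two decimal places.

HI is a strong acid and dissociates completely, so [H+] = 0.10 M.
pH = -log(0.1) = 1.00

pH = 1.00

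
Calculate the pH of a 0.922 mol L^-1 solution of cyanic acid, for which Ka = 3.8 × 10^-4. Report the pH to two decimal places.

HOCN ⇌ OCN- + H+
Ka = [H+]²/(0.922 − [H+]) = 3.8 × 10^-4
Assume [H+] ≪ 0.922: [H+] ≈ √(3.8 × 10^-4 × 0.922) = 1.87 × 10^-2 M
Check: 2% ionized — well under 5%, approximation valid.
pH = −log[H+] = −log(1.87 × 10^-2) = 1.73

pH = 1.73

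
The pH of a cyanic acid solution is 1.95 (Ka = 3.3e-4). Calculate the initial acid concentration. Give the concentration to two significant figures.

[H+] = 10^(-1.95) = 1.12 × 10^-2 M = x
Ka = x²/(C₀ − x) ⇒ C₀ = x + x²/Ka
C₀ = 1.12 × 10^-2 + (1.12 × 10^-2)²/(3.3 × 10^-4) = 3.91 × 10^-1 M

C₀ = 3.9 × 10^-1 M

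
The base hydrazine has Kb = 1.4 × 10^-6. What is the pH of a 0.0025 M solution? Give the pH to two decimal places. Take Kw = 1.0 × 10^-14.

pH = 9.77

N2H4 + H2O ⇌ N2H5+ + OH-
From the ICE table, Kb = [OH-]²/(0.0025 − [OH-]) = 1.4 × 10^-6.
Assume [OH-] ≪ 0.0025: [OH-] ≈ √(1.4 × 10^-6 × 0.0025) = 5.92 × 10^-5 M
pOH = −log(5.92 × 10^-5) = 4.23; pH = 14.00 − 4.23 = 9.77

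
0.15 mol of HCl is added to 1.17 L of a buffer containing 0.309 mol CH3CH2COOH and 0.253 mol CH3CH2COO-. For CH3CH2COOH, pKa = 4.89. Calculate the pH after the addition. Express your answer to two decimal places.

pH = 4.24

After neutralization: n(CH3CH2COOH) = 0.459 mol, n(CH3CH2COO-) = 0.103 mol.
pH = pKa + log([A⁻]/[HA]) = 4.89 + log(0.103/0.459) = 4.89 -0.649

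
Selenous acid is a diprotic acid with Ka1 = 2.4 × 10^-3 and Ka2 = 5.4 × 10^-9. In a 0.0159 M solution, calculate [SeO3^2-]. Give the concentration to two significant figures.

5.4 × 10^-9 M

First ionization gives [H+] ≈ [HSeO3-] = 5.09 × 10^-3 M.
Second step: Ka2 = [H+][SeO3^2-]/[HSeO3-] ≈ [SeO3^2-] (since [H+] ≈ [HSeO3-]).
So [SeO3^2-] ≈ Ka2.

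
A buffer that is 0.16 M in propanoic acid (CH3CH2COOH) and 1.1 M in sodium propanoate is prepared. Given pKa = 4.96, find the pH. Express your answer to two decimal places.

Using pH = pKa + log([base]/[acid]) with [base]/[acid] = 1.1/0.16:
pH = 4.96 + (+0.837) = 5.80

pH = 5.80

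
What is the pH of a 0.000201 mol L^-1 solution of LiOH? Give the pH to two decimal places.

pH = 10.30

LiOH is a strong base; [OH-] = 0.000201 M.
pOH = -log(0.000201) = 3.70
pH = 14.00 - 3.70 = 10.30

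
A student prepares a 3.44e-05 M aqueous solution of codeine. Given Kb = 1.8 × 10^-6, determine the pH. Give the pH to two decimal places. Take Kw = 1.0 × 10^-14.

C18H21NO3 + H2O ⇌ C18H22NO3+ + OH-
Kb = [OH-]²/(3.44e-05 − [OH-]) = 1.8 × 10^-6
Here C₀/Kb ≈ 19.1, so the small-[OH-] approximation fails. Use the quadratic:
[OH-] = (−Kb + √(Kb² + 4·Kb·C₀))/2 = 7.02 × 10^-6 M
pOH = −log(7.02 × 10^-6) = 5.15; pH = 14.00 − 5.15 = 8.85

pH = 8.85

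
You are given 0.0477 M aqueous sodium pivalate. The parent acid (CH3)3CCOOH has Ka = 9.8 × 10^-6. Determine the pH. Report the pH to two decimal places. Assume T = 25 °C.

(CH3)3CCOO- is the conjugate base of the weak acid (CH3)3CCOOH.
Kb = Kw/Ka = 1.0×10^-14 / 9.8 × 10^-6 = 1.02 × 10^-9
From the ICE table, Kb = x²/(0.0477 − x) = 1.02 × 10^-9.
Assume x ≪ 0.0477: x ≈ √(1.02 × 10^-9 × 0.0477) = 6.98 × 10^-6 M
(x/C₀ = 0.015% < 5%, so the approximation holds.)
pOH = −log(6.98 × 10^-6) = 5.16; pH = 14.00 − 5.16 = 8.84

pH = 8.84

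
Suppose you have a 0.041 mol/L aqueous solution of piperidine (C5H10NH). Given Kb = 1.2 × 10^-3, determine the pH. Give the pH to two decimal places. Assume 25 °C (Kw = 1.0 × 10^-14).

pH = 11.81

C5H10NH + H2O ⇌ C5H10NH2+ + OH-
Kb = [OH-]²/(0.041 − [OH-]) = 1.2 × 10^-3
[OH-] is not negligible relative to C₀; solve [OH-]² + 0.0012·[OH-] − 4.92e-05 = 0.
[OH-] = [−0.0012 + √(0.0012² + 0.000197)]/2 = 6.44 × 10^-3 M
pOH = −log(6.44 × 10^-3) = 2.19; pH = 14.00 − 2.19 = 11.81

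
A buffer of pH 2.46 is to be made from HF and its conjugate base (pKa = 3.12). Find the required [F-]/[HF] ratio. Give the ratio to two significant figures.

pH = pKa + log(r) ⇒ log(r) = 2.46 − 3.12 = -0.66
r = [F-]/[HF] = 10^(-0.66) = 0.219

ratio = 0.22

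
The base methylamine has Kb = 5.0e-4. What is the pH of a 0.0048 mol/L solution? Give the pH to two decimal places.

CH3NH2 + H2O ⇌ CH3NH3+ + OH-
Kb = [OH-]²/(0.0048 − [OH-]) = 5.0 × 10^-4
[OH-] is not negligible relative to C₀; solve [OH-]² + 0.0005·[OH-] − 2.4e-06 = 0.
[OH-] = (−Kb + √(Kb² + 4·Kb·C₀))/2 = 1.32 × 10^-3 M
pOH = 2.88, so pH = 14.00 − pOH = 11.12

pH = 11.12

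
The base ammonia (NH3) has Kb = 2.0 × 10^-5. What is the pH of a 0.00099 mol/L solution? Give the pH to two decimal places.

NH3 + H2O ⇌ NH4+ + OH-
From the ICE table, Kb = x²/(0.00099 − x) = 2.0 × 10^-5.
Here C₀/Kb ≈ 49.5, so the small-x approximation fails. Use the quadratic:
x = [−2e-05 + √(2e-05² + 7.92e-08)]/2 = 1.31 × 10^-4 M
pOH = 3.88, so pH = 14.00 − pOH = 10.12

pH = 10.12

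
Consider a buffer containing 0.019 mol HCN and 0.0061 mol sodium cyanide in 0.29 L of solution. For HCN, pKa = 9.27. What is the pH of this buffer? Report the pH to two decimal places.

pH = pKa + log([A⁻]/[HA]) = 9.27 + log(0.0061/0.019)
pH = 9.27 + (-0.493) = 8.78

pH = 8.78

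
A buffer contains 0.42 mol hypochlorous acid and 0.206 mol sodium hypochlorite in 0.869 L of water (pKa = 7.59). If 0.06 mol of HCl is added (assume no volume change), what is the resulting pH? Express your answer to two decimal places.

After neutralization: n(HOCl) = 0.48 mol, n(OCl-) = 0.146 mol.
pH = pKa + log([A⁻]/[HA]) = 7.59 + log(0.146/0.48) = 7.59 -0.517

pH = 7.07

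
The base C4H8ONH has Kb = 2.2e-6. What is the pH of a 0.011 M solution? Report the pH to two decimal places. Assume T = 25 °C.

pH = 10.19

C4H8ONH + H2O ⇌ C4H8ONH2+ + OH-
From the ICE table, Kb = x²/(0.011 − x) = 2.2 × 10^-6.
Since Kb ≪ C₀, x ≈ √(Kb·C₀) = 1.56 × 10^-4 M.
(x/C₀ = 1.4% < 5%, so the approximation holds.)
pOH = 3.81, so pH = 14.00 − pOH = 10.19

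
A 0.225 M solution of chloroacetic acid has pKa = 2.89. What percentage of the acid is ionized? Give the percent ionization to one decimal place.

ClCH2COOH ⇌ ClCH2COO- + H+; let x = [H+] at equilibrium.
Ka = 10^(−2.89) = 1.29 × 10^-3
Ka = x²/(C₀ − x); solving the quadratic gives x = 1.64 × 10^-2 M.
Fraction ionized = 1.64 × 10^-2 / 0.225 = 0.0729 → 7.3%

7.3%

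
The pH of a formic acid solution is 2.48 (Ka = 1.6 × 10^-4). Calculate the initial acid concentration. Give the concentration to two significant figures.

C₀ = 7.2 × 10^-2 M

[H+] = 10^(-2.48) = 3.31 × 10^-3 M = x
Ka = x²/(C₀ − x) ⇒ C₀ = x + x²/Ka
C₀ = 3.31 × 10^-3 + (3.31 × 10^-3)²/(1.6 × 10^-4) = 7.18 × 10^-2 M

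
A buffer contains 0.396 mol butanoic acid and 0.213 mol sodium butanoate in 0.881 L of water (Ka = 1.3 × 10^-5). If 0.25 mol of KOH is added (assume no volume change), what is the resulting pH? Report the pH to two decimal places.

pH = 5.39

OH- converts CH3(CH2)2COOH to CH3(CH2)2COO-: CH3(CH2)2COOH → 0.146 mol, CH3(CH2)2COO- → 0.463 mol.
pKa = −log(1.3 × 10^-5) = 4.886
Henderson–Hasselbalch with mole ratio 0.463/0.146: pH = 4.886 + (+0.501)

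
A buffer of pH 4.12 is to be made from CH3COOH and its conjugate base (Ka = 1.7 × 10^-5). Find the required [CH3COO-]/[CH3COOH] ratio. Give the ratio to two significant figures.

pKa = -log(1.7 × 10^-5) = 4.770
pH = pKa + log(r) ⇒ log(r) = 4.12 − 4.770 = -0.650
r = [CH3COO-]/[CH3COOH] = 10^(-0.650) = 0.224

ratio = 0.22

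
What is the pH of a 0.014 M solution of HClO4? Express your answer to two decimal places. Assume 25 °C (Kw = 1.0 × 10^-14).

HClO4 is a strong acid and dissociates completely, so [H+] = 0.014 M.
pH = -log(0.014) = 1.85

pH = 1.85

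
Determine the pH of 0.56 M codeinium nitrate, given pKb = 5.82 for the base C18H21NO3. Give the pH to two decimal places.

pH = 4.22

C18H22NO3+ is the conjugate acid of the weak base C18H21NO3.
Kb = 10^(−5.82) = 1.51 × 10^-6
Ka = Kw/Kb = 1.0×10^-14 / 1.51 × 10^-6 = 6.62 × 10^-9
From the ICE table, Ka = x²/(0.56 − x) = 6.62 × 10^-9.
Since Ka ≪ C₀, x ≈ √(Ka·C₀) = 6.09 × 10^-5 M.
pH = −log(6.09 × 10^-5) = 4.22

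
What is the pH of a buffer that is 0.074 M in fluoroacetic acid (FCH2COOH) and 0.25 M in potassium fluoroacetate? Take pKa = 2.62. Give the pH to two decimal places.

Henderson–Hasselbalch: pH = pKa + log([FCH2COO-]/[FCH2COOH]) = 2.62 + log(0.25/0.074)
pH = 2.62 + (+0.529) = 3.15

pH = 3.15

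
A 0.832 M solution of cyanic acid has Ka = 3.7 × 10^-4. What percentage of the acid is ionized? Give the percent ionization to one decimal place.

HOCN ⇌ OCN- + H+; let x = [H+] at equilibrium.
x ≈ √(Ka·C₀) = √(3.7 × 10^-4 × 0.832) = 1.75 × 10^-2 M
% ionization = x/C₀ × 100% = 1.75 × 10^-2/0.832 × 100% = 2.1%

2.1%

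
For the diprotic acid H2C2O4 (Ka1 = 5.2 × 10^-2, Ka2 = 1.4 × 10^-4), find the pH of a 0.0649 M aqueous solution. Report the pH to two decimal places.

Since Ka1 ≫ Ka2, the first ionization dominates [H+].
Ka1 = x²/(0.0649 − x) = 5.2 × 10^-2
Solving the quadratic: x = (−Ka1 + √(Ka1² + 4·Ka1·C₀))/2 = 3.76 × 10^-2 M
pH = −log(3.76 × 10^-2) = 1.42

pH = 1.42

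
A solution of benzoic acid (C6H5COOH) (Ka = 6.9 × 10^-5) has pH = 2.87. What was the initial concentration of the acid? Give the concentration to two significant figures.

[H+] = 10^(-2.87) = 1.35 × 10^-3 M = x
Ka = x²/(C₀ − x) ⇒ C₀ = x + x²/Ka
C₀ = 1.35 × 10^-3 + (1.35 × 10^-3)²/(6.9 × 10^-5) = 2.78 × 10^-2 M

C₀ = 2.8 × 10^-2 M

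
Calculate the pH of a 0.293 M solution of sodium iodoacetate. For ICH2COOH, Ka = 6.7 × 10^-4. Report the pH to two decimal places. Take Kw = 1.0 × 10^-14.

pH = 8.32

ICH2COO- is the conjugate base of the weak acid ICH2COOH.
Kb = Kw/Ka = 1.0×10^-14 / 6.7 × 10^-4 = 1.49 × 10^-11
Kb = [OH-]²/(0.293 − [OH-]) = 1.49 × 10^-11
Since Kb ≪ C₀, [OH-] ≈ √(Kb·C₀) = 2.09 × 10^-6 M.
pOH = 5.68, so pH = 14.00 − pOH = 8.32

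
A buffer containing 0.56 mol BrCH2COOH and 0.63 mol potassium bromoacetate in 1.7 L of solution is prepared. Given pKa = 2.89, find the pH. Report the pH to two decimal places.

pH = 2.94

Using pH = pKa + log([base]/[acid]) with [base]/[acid] = 0.63/0.56:
pH = 2.89 + (+0.051) = 2.94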